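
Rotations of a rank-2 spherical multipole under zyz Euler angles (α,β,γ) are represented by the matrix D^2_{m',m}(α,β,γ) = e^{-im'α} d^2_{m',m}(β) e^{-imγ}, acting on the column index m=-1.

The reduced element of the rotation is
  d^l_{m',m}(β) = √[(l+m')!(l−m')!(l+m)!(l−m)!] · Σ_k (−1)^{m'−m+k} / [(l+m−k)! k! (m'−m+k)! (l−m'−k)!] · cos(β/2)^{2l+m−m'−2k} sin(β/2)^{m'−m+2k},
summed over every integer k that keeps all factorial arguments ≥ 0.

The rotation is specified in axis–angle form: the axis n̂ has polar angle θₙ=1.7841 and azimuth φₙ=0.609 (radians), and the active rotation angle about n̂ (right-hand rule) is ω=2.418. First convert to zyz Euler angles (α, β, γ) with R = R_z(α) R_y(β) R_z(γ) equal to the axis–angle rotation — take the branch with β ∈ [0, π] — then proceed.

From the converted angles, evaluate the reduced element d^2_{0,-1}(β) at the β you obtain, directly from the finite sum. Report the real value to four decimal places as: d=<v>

d=0.6093

Axis–angle → zyz. n̂ = (sinθₙcosφₙ, sinθₙsinφₙ, cosθₙ) = (+0.801632, +0.559083, -0.211690), ω = 2.4180.
R = I cosω + sinω [n̂]ₓ + (1−cosω) n̂n̂ᵀ gives
  R = [+0.374777, +0.924214, +0.073285; +0.643902, -0.202605, -0.737795; -0.667032, +0.323696, -0.671035]
β = atan2(√(R₁₃²+R₂₃²), R₃₃) = 2.306401; α = atan2(R₂₃, R₁₃) mod 2π = 4.811394; γ = atan2(R₃₂, −R₃₁) mod 2π = 0.451801
d^2_{0,-1}(β=2.3064) via the finite sum:
c=cos(2.306401/2)=0.405564, s=sin(2.306401/2)=0.914067; N=√[2·2·1·6]=4.898979
The bounds max(0,m−m')=0 and min(l+m,l−m')=1 give 2 terms
  k=0: (−1)^1·4.8990/(2)·0.4056^3·0.9141^1 = -0.149359
  k=1: (−1)^2·4.8990/(2)·0.4056^1·0.9141^3 = +0.758698
d^2_{0,-1}(2.3064) = -0.149359 +0.758698 = +0.609338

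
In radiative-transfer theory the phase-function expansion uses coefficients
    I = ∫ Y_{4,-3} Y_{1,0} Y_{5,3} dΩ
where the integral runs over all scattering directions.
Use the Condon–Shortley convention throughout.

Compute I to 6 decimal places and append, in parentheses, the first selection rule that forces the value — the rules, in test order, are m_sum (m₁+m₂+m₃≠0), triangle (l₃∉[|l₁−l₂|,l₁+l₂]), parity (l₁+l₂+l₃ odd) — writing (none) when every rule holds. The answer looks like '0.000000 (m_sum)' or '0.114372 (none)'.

-0.196426 (none)

Checks pass: Σm=0; 10 even; l₃=5∈[3,5].
(2·4+1)(2·1+1)(2·5+1) = 297
Δ: 0! 8! 2! / 11! → 1/495
sum: t=0:+1/576 = 1/576
3j²(4 1 5; 0 0 0) = Δ·Π!·Σ² = 5/99  (sign -1)
sum: t=0:+1/5040 = 1/5040
3j²(4 1 5; -3 0 3) = Δ·Π!·Σ² = 16/495  (sign +1)
combine: 4πI² = 297·5/99·16/495 = 16/33
take √, sign -1: I = -0.19642560
No selection rule forces the value: the integral is nonzero (none).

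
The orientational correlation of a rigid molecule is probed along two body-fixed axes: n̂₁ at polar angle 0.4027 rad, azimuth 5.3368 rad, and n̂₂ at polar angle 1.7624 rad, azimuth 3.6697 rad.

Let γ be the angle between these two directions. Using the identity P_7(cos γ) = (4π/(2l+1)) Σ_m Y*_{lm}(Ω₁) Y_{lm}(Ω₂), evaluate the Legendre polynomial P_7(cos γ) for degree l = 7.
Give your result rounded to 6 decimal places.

0.294187

Addition theorem: P_7(cos γ) = (4π/15) Σ_m Y*_{lm}(Ω₁) Y_{lm}(Ω₂), m = −7…7:
  m=-7: Y*=0.00067 - 0.00024j  Y=0.37341 - 0.23160j  product 0.00019 - 0.00024j
  m=-6: Y*=0.00513 + 0.00355j  Y=0.31881 - 0.00863j  product 0.00167 + 0.00109j
  m=-5: Y*=0.00066 + 0.03393j  Y=-0.15510 - 0.08494j  product 0.00278 - 0.00532j
  m=-4: Y*=-0.10194 + 0.07652j  Y=-0.16920 - 0.28123j  product 0.03877 + 0.01572j
  m=-3: Y*=-0.31520 - 0.09835j  Y=0.00112 + 0.08316j  product 0.00782 - 0.02632j
  m=-2: Y*=-0.17029 - 0.51049j  Y=-0.15827 + 0.27993j  product 0.16985 + 0.03313j
  m=-1: Y*=0.21627 - 0.30013j  Y=0.03980 - 0.02322j  product 0.00164 - 0.01697j
  m=+0: Y*=-0.29635 + 0.00000j  Y=0.31817 + 0.00000j  product -0.09429 + 0.00000j
  m=+1: Y*=-0.21627 - 0.30013j  Y=-0.03980 - 0.02322j  product 0.00164 + 0.01697j
  m=+2: Y*=-0.17029 + 0.51049j  Y=-0.15827 - 0.27993j  product 0.16985 - 0.03313j
  m=+3: Y*=0.31520 - 0.09835j  Y=-0.00112 + 0.08316j  product 0.00782 + 0.02632j
  m=+4: Y*=-0.10194 - 0.07652j  Y=-0.16920 + 0.28123j  product 0.03877 - 0.01572j
  m=+5: Y*=-0.00066 + 0.03393j  Y=0.15510 - 0.08494j  product 0.00278 + 0.00532j
  m=+6: Y*=0.00513 - 0.00355j  Y=0.31881 + 0.00863j  product 0.00167 - 0.00109j
  m=+7: Y*=-0.00067 - 0.00024j  Y=-0.37341 - 0.23160j  product 0.00019 + 0.00024j
Σ over m = 0.35116 + 0.00000j; ×(4π/15) → 0.29419 + 0.00000j. Real part: 0.294187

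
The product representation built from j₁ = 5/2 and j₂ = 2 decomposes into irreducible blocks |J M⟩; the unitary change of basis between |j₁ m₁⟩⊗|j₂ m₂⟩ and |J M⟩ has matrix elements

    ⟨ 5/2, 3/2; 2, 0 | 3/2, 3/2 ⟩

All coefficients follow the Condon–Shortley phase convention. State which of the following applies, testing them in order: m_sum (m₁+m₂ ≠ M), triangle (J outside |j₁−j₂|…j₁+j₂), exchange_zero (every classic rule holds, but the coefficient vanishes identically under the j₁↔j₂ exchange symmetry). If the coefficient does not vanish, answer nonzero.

nonzero

m-sum: m₁+m₂ = 3/2+0 = 3/2, M = 3/2  ✓
triangle: |j₁−j₂| = 1/2 ≤ J = 3/2 ≤ j₁+j₂ = 9/2  ✓
exchange: j₁≠j₂ or m₁≠m₂ — the exchange symmetry imposes no constraint here
value check: CG = −√(12/35) = -0.585540 ≠ 0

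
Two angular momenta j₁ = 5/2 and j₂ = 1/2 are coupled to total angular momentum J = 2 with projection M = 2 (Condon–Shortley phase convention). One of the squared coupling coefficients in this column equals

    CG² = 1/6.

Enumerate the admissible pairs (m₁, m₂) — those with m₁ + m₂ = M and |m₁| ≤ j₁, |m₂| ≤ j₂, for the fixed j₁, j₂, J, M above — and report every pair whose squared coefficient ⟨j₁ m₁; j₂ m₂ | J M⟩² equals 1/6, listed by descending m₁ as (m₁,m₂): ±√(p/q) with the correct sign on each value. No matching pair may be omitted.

Admissible pairs with m₁+m₂ = M = 2: (3/2,1/2), (5/2,-1/2)
  (m₁,m₂)=(5/2,-1/2): CG² = 5/6, CG = +√(5/6)
  (m₁,m₂)=(3/2,1/2): CG² = 1/6, CG = −√(1/6)   ← matches the target
Pairs with CG² = 1/6: (3/2,1/2): −√(1/6)

(3/2,1/2): −√(1/6)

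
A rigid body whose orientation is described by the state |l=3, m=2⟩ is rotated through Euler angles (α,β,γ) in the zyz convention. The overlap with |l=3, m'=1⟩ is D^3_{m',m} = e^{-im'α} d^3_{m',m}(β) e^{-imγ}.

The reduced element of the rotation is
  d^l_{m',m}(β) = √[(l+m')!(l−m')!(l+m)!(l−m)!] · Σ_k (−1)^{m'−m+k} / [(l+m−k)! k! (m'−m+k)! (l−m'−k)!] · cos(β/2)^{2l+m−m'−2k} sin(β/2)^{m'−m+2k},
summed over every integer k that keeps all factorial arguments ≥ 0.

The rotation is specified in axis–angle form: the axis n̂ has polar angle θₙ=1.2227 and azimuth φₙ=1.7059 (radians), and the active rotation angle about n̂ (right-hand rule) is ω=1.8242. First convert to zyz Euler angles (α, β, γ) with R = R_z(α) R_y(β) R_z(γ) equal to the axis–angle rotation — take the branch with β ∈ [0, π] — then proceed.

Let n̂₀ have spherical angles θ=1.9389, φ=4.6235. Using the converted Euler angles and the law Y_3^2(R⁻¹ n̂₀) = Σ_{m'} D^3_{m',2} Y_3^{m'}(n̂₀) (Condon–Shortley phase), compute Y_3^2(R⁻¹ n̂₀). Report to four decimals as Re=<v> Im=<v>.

Axis–angle → zyz. n̂ = (sinθₙcosφₙ, sinθₙsinφₙ, cosθₙ) = (-0.126615, +0.931458, +0.341109), ω = 1.8242.
R = I cosω + sinω [n̂]ₓ + (1−cosω) n̂n̂ᵀ gives
  R = [-0.230650, -0.477718, +0.847694; +0.182713, +0.834424, +0.519954; -0.955728, +0.274812, -0.105175]
β = atan2(√(R₁₃²+R₂₃²), R₃₃) = 1.676166; α = atan2(R₂₃, R₁₃) mod 2π = 0.550196; γ = atan2(R₃₂, −R₃₁) mod 2π = 0.279989
Need the full column D^3_{m',2} for m'=−3..3 at α=0.5502, β=1.6762, γ=0.2800.
cos(β/2)=0.668889, sin(β/2)=0.743362
d^3_{-3,2}: single k=5 term ⇒ +0.371905;  D = +0.171799+0.329846i
d^3_{-2,2}: k∈[4..5] ⇒ +0.683094 -0.168734 = +0.514359;  D = +0.441061+0.264634i
d^3_{-1,2}: k∈[3..4] ⇒ +0.777488 -0.480127 = +0.297361;  D = +0.297347-0.002909i
d^3_{0,2}: k∈[2..3] ⇒ +0.605868 -0.748291 = -0.142423;  D = -0.120671+0.075651i
d^3_{1,2}: k∈[1..2] ⇒ +0.314754 -0.777488 = -0.462734;  D = -0.205688+0.414506i
d^3_{2,2}: k∈[0..1] ⇒ +0.089562 -0.553079 = -0.463517;  D = +0.041463+0.461659i
d^3_{3,2}: single k=0 term ⇒ -0.243807;  D = +0.145555+0.195590i
Y_3^{m'}(θ=1.9389,φ=4.6235) and Σ D·Y over m':
  (+0.1718+0.3298i)·(+0.0893-0.3269i)  (+0.4411+0.2646i)·(+0.3151+0.0566i)  (+0.2973-0.0029i)·(+0.0094-0.1059i)  (-0.1207+0.0757i)·(+0.3159+0.0000i)  (-0.2057+0.4145i)·(-0.0094-0.1059i)  (+0.0415+0.4617i)·(+0.3151-0.0566i)  (+0.1456+0.1956i)·(-0.0893-0.3269i)
Y_3^2(R⁻¹ n̂) = +0.347505+0.169975i

Re=0.3475 Im=0.1700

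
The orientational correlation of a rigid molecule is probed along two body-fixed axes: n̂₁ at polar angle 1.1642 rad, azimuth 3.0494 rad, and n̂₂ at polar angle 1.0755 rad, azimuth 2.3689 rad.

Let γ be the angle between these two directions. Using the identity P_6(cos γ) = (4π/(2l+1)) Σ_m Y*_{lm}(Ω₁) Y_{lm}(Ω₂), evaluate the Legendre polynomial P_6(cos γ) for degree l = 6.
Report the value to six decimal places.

Term-by-term m-sum for l=6 (normalisation 4π/13 = 0.966644):
  term(m=-6) = -0.03825 - 0.05253j   from Y*(Ω₁)=0.24676 - 0.15237j, Y(Ω₂)=-0.01707 - 0.22343j
  term(m=-5) = -0.17526 - 0.04679j   from Y*(Ω₁)=-0.38744 + 0.19242j, Y(Ω₂)=0.31474 + 0.27709j
  term(m=-4) = -0.05304 + 0.02366j   from Y*(Ω₁)=0.17064 - 0.06594j, Y(Ω₂)=-0.31706 + 0.01613j
  term(m=-3) = -0.01258 + 0.02472j   from Y*(Ω₁)=0.24569 - 0.06974j, Y(Ω₂)=-0.07381 + 0.07967j
  term(m=-2) = 0.02010 + 0.09440j   from Y*(Ω₁)=-0.27227 + 0.05078j, Y(Ω₂)=-0.00885 - 0.34837j
  term(m=-1) = -0.00208 - 0.00168j   from Y*(Ω₁)=-0.16615 + 0.01536j, Y(Ω₂)=0.01148 + 0.01119j
  term(m=+0) = 0.09868 + 0.00000j   from Y*(Ω₁)=0.29247 + 0.00000j, Y(Ω₂)=0.33741 + 0.00000j
  term(m=+1) = -0.00208 + 0.00168j   from Y*(Ω₁)=0.16615 + 0.01536j, Y(Ω₂)=-0.01148 + 0.01119j
  term(m=+2) = 0.02010 - 0.09440j   from Y*(Ω₁)=-0.27227 - 0.05078j, Y(Ω₂)=-0.00885 + 0.34837j
  term(m=+3) = -0.01258 - 0.02472j   from Y*(Ω₁)=-0.24569 - 0.06974j, Y(Ω₂)=0.07381 + 0.07967j
  term(m=+4) = -0.05304 - 0.02366j   from Y*(Ω₁)=0.17064 + 0.06594j, Y(Ω₂)=-0.31706 - 0.01613j
  term(m=+5) = -0.17526 + 0.04679j   from Y*(Ω₁)=0.38744 + 0.19242j, Y(Ω₂)=-0.31474 + 0.27709j
  term(m=+6) = -0.03825 + 0.05253j   from Y*(Ω₁)=0.24676 + 0.15237j, Y(Ω₂)=-0.01707 + 0.22343j
Accumulated sum -0.42354 + 0.00000j; after 4π/(2l+1) scaling, -0.40941 + 0.00000j ⇒ P_6 = -0.409414

-0.409414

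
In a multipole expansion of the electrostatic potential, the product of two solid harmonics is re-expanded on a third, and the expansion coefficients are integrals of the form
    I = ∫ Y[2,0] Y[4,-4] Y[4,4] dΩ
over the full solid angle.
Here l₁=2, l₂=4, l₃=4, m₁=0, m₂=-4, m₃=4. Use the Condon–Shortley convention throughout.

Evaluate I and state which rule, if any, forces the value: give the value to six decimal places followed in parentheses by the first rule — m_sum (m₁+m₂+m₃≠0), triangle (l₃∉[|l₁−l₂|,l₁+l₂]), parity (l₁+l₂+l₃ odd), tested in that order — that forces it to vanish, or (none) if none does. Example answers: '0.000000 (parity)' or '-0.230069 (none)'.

-0.229376 (none)

m-sum 0 ✓  L=10 even ✓  2≤4≤6 ✓
Π(2lᵢ+1) = 5×9×9 = 405
triangle coeff Δ(2,4,4) = 1/13860
Σ_t [0,2]: t=0:+1/192 t=1:−1/36 t=2:+1/192 = -5/288
(3j)²=20/693 [(2 4 4; 0 0 0)], sign=-1
Σ_t [0,0]: t=0:+1/2880 = 1/2880
(3j)²=28/495 [(2 4 4; 0 -4 4)], sign=+1
⇒ 4πI² = 80/121
I = (-1)√(80/121/(4π)) = -0.22937568
No selection rule forces the value: the integral is nonzero (none).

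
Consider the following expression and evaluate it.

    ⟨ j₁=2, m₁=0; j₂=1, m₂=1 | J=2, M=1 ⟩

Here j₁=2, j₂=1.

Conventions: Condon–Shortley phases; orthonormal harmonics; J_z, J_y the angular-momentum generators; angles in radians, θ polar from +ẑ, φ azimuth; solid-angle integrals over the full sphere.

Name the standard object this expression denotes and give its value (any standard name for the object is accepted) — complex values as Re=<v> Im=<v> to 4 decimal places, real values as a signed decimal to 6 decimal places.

This is a Clebsch–Gordan (vector-coupling) coefficient.
j₁+j₂−J=1  J+j₁−j₂=3  J−j₁+j₂=1  j₁+j₂+J+1=6
(j₁±m₁, j₂±m₂, J±M) = (2,2,2,0,3,1)
P² = 2
sum k=1..1:
  [1] −1/2 = -1/2
S = -1/2
C² = P²·S² = 1/2 ; C = -0.707107

Clebsch–Gordan coefficient, −√(1/2) ≈ -0.707107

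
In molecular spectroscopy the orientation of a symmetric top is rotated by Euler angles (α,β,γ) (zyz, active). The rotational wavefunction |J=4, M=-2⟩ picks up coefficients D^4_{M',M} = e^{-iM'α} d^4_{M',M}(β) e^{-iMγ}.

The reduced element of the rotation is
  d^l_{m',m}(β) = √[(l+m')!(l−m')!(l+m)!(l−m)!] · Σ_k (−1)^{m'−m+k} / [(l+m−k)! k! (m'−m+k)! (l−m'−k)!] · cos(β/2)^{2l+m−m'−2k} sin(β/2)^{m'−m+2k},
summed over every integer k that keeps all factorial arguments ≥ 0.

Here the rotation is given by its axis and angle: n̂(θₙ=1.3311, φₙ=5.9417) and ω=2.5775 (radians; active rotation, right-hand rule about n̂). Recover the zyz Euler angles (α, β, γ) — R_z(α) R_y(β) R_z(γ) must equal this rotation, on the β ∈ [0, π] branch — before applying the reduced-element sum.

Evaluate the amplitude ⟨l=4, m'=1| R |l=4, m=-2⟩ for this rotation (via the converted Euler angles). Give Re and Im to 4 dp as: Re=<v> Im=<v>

Axis–angle → zyz. n̂ = (sinθₙcosφₙ, sinθₙsinφₙ, cosθₙ) = (+0.915319, -0.325313, +0.237408), ω = 2.5775.
R = I cosω + sinω [n̂]ₓ + (1−cosω) n̂n̂ᵀ gives
  R = [+0.700746, -0.676328, +0.227013; -0.422468, -0.649813, -0.631873; +0.574870, +0.346877, -0.741081]
β = atan2(√(R₁₃²+R₂₃²), R₃₃) = 2.405476; α = atan2(R₂₃, R₁₃) mod 2π = 5.057299; γ = atan2(R₃₂, −R₃₁) mod 2π = 2.598677
D^4_{1,-2}(5.0573,2.4055,2.5987) = e^{-i·1·5.0573}·d^4_{1,-2}(2.4055)·e^{-i·-2·2.5987}. Compute d first:
With c≡cos(β/2)=0.359805 and s≡sin(β/2)=0.933028, N=[120·6·2·720]^{1/2}=1018.233765
k∈{0,1,2} keeps every argument non-negative
  k=0: (−1)^3·1018.2338/(72)·0.3598^5·0.9330^3 = -0.069268
  k=1: (−1)^4·1018.2338/(48)·0.3598^3·0.9330^5 = +0.698681
  k=2: (−1)^5·1018.2338/(240)·0.3598^1·0.9330^7 = -0.939647
d^4_{1,-2}(2.4055) = -0.069268 +0.698681 -0.939647 = -0.310234
Attach z-rotation phases: D = e^{-i(1)(5.0573)}·(-0.310234)·e^{-i(-2)(2.5987)} = -0.307196-0.043308i

Re=-0.3072 Im=-0.0433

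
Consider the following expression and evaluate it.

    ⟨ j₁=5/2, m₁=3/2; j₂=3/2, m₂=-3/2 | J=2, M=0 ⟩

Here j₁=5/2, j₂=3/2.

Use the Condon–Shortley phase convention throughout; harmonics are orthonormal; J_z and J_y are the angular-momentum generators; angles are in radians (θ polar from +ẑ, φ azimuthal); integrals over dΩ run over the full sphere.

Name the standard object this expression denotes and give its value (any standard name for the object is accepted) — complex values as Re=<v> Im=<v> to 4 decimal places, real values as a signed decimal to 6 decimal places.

This is a Clebsch–Gordan (vector-coupling) coefficient.
j₁+j₂−J=2  J+j₁−j₂=3  J−j₁+j₂=1  j₁+j₂+J+1=7
(j₁±m₁, j₂±m₂, J±M) = (4,1,0,3,2,2)
P² = 48/7
sum k=0..0:
  [0] +1/4 = 1/4
S = 1/4
C² = P²·S² = 3/7 ; C = +0.654654

Clebsch–Gordan coefficient, +√(3/7) ≈ +0.654654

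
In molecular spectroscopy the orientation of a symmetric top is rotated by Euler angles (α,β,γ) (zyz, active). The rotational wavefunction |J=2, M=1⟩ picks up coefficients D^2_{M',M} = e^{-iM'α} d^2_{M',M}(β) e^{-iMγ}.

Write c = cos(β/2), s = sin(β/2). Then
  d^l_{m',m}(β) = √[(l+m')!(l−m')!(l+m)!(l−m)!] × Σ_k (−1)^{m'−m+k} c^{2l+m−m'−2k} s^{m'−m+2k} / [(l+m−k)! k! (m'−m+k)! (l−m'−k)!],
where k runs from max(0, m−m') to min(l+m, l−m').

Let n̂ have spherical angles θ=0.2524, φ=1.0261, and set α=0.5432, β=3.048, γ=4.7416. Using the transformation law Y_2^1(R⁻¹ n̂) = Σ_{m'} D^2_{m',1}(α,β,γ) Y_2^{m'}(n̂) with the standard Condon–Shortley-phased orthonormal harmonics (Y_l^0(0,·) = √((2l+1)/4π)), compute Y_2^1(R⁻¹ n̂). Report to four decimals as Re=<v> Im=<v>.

Re=-0.0911 Im=-0.2239

Need the full column D^2_{m',1} for m'=−2..2 at α=0.5432, β=3.0480, γ=4.7416.
cos(β/2)=0.046779, sin(β/2)=0.998905
d^2_{-2,1}: single k=3 term ⇒ +0.093252;  D = -0.081220+0.045817i
d^2_{-1,1}: k∈[2..3] ⇒ +0.006551 -0.995628 = -0.989078;  D = +0.486285-0.861279i
d^2_{0,1}: k∈[1..2] ⇒ +0.000250 -0.114209 = -0.113959;  D = -0.003328-0.113910i
d^2_{1,1}: k∈[0..1] ⇒ +0.000005 -0.006551 = -0.006546;  D = -0.003546-0.005502i
d^2_{2,1}: single k=0 term ⇒ -0.000205;  D = -0.000184-0.000090i
Y_2^{m'}(θ=0.2524,φ=1.0261) and Σ D·Y over m':
  (-0.0812+0.0458i)·(-0.0112-0.0214i)  (+0.4863-0.8613i)·(+0.0968-0.1598i)  (-0.0033-0.1139i)·(+0.5718+0.0000i)  (-0.0035-0.0055i)·(-0.0968-0.1598i)  (-0.0002-0.0001i)·(-0.0112+0.0214i)
Y_2^1(R⁻¹ n̂) = -0.091094-0.223882i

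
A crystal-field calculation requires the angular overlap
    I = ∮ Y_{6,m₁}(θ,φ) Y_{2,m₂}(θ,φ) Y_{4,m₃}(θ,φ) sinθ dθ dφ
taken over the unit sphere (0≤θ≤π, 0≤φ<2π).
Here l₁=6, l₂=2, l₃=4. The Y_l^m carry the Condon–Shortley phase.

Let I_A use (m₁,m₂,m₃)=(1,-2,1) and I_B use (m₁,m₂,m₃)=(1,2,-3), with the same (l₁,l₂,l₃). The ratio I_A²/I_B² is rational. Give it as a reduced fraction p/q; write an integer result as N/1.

Same 6,2,4: normalisation and zero-m 3j drop out of the ratio.
A: Δ: 4! 8! 0! / 13! → 1/6435; sum: t=0:+1/17280 = 1/17280; 3j²(6 2 4; 1 -2 1) = Δ·Π!·Σ² = 7/1287  (sign -1)
B: Δ: 4! 8! 0! / 13! → 1/6435; sum: t=4:+1/120960 = 1/120960; 3j²(6 2 4; 1 2 -3) = Δ·Π!·Σ² = 1/1287  (sign -1)
I_A²/I_B² = (7/1287)/(1/1287) = 7/1

7/1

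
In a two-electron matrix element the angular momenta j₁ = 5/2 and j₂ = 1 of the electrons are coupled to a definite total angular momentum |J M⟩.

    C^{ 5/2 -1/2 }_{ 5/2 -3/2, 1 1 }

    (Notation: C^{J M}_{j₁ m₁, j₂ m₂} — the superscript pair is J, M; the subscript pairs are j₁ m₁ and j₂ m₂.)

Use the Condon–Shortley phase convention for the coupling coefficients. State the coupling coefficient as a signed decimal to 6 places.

−√(16/35) ≈ -0.676123

j₁+j₂−J=1  J+j₁−j₂=4  J−j₁+j₂=1  j₁+j₂+J+1=7
(j₁±m₁, j₂±m₂, J±M) = (1,4,2,0,2,3)
P² = 576/35
sum k=1..1:
  [1] −1/6 = -1/6
S = -1/6
C² = P²·S² = 16/35 ; C = -0.676123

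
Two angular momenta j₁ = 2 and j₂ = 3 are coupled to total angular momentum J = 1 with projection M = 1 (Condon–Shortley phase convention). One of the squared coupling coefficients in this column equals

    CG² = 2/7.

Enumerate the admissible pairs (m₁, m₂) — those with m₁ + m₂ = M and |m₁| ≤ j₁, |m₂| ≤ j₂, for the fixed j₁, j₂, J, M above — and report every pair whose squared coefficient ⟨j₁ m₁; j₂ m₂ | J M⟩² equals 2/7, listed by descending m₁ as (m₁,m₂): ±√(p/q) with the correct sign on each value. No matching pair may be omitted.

(-1,2): −√(2/7)

Admissible pairs with m₁+m₂ = M = 1: (-2,3), (-1,2), (0,1), (1,0), (2,-1)
  (m₁,m₂)=(2,-1): CG² = 1/35, CG = +√(1/35)
  (m₁,m₂)=(1,0): CG² = 3/35, CG = −√(3/35)
  (m₁,m₂)=(0,1): CG² = 6/35, CG = +√(6/35)
  (m₁,m₂)=(-1,2): CG² = 2/7, CG = −√(2/7)   ← matches the target
  (m₁,m₂)=(-2,3): CG² = 3/7, CG = +√(3/7)
Pairs with CG² = 2/7: (-1,2): −√(2/7)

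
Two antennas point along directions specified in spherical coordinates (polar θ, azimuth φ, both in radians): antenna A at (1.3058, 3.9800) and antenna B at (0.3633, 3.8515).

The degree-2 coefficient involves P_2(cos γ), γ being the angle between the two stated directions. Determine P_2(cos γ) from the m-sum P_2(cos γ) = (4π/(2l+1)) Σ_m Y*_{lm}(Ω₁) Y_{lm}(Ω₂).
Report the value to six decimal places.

0.013232

Addition theorem: P_2(cos γ) = (4π/5) Σ_m Y*_{lm}(Ω₁) Y_{lm}(Ω₂), m = −2…2:
  term(m=-2) = 0.01697 + 0.00446j   from Y*(Ω₁)=-0.03807 + 0.35776j, Y(Ω₂)=0.00734 - 0.04822j
  term(m=-1) = 0.04970 + 0.00642j   from Y*(Ω₁)=-0.13057 - 0.14520j, Y(Ω₂)=-0.19462 + 0.16725j
  term(m=+0) = -0.12807 + 0.00000j   from Y*(Ω₁)=-0.25049 + 0.00000j, Y(Ω₂)=0.51130 + 0.00000j
  term(m=+1) = 0.04970 - 0.00642j   from Y*(Ω₁)=0.13057 - 0.14520j, Y(Ω₂)=0.19462 + 0.16725j
  term(m=+2) = 0.01697 - 0.00446j   from Y*(Ω₁)=-0.03807 - 0.35776j, Y(Ω₂)=0.00734 + 0.04822j
Total Σ_m = 0.00526 + 0.00000j. Multiply by 2.513274: 0.01323 + 0.00000j. P_2(cos γ) = 0.013232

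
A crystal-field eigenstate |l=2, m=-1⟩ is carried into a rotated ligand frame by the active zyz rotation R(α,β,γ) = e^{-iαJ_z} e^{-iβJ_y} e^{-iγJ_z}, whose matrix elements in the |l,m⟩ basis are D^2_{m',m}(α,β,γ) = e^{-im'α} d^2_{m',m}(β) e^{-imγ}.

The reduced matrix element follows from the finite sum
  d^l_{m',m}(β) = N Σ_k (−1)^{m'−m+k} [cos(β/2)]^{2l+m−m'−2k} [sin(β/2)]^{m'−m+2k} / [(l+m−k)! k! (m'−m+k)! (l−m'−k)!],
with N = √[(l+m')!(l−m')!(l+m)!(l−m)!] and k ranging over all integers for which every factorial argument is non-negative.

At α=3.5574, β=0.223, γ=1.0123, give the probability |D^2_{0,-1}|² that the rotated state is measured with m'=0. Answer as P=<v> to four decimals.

D^2_{0,-1}(3.5574,0.2230,1.0123) = e^{-i·0·3.5574}·d^2_{0,-1}(0.2230)·e^{-i·-1·1.0123}. Compute d first:
c=cos(0.223000/2)=0.993790, s=sin(0.223000/2)=0.111269; N=√[2·2·1·6]=4.898979
k∈{0,1} keeps every argument non-negative
  k=0: (−1)^1·4.8990/(2)·0.9938^3·0.1113^1 = -0.267507
  k=1: (−1)^2·4.8990/(2)·0.9938^1·0.1113^3 = +0.003353
d^2_{0,-1}(0.2230) = -0.267507 +0.003353 = -0.264153
|D^2_{0,-1}|² = |d^2_{0,-1}(β)|² = (-0.264153)² = 0.069777 (the z-rotation phases have unit modulus)

P=0.0698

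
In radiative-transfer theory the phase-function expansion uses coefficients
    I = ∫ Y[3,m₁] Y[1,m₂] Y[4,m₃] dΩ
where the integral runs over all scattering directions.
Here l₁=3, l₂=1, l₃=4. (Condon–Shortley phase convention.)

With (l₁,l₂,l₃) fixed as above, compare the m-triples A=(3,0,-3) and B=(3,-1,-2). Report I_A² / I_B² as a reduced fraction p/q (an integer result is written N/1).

7/1

l's match ⇒ only the (l;m) 3-j factors differ between A and B.
A: triangle coeff Δ(3,1,4) = 1/252; Σ_t [0,0]: t=0:+1/720 = 1/720; (3j)²=1/36 [(3 1 4; 3 0 -3)], sign=-1
B: triangle coeff Δ(3,1,4) = 1/252; Σ_t [0,0]: t=0:+1/1440 = 1/1440; (3j)²=1/252 [(3 1 4; 3 -1 -2)], sign=+1
I_A²/I_B² = (1/36)/(1/252) = 7/1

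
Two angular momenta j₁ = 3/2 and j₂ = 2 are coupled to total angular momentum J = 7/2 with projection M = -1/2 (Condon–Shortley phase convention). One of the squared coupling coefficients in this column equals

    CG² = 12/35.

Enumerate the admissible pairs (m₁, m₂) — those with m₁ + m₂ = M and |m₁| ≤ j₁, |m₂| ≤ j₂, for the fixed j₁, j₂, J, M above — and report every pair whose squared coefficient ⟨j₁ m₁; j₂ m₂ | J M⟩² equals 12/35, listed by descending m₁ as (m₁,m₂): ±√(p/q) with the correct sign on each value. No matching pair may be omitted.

(1/2,-1): +√(12/35)

Admissible pairs with m₁+m₂ = M = -1/2: (-3/2,1), (-1/2,0), (1/2,-1), (3/2,-2)
  (m₁,m₂)=(3/2,-2): CG² = 1/35, CG = +√(1/35)
  (m₁,m₂)=(1/2,-1): CG² = 12/35, CG = +√(12/35)   ← matches the target
  (m₁,m₂)=(-1/2,0): CG² = 18/35, CG = +√(18/35)
  (m₁,m₂)=(-3/2,1): CG² = 4/35, CG = +√(4/35)
Pairs with CG² = 12/35: (1/2,-1): +√(12/35)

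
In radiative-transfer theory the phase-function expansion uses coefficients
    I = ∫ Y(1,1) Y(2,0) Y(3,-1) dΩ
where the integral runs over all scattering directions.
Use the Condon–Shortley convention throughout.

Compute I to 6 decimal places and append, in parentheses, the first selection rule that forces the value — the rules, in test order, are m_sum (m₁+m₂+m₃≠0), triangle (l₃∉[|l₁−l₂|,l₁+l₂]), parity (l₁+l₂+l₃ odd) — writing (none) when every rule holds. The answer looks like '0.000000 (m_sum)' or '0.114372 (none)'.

-0.202301 (none)

Rules hold: Σm=0, L=6 even, 1≤3≤3.
N = 3·5·7 = 105
Δ = 0!·2!·4!/7! = 1/105
Racah Σ t=0..0: t=0:+1/4 = 1/4
⇒ 3j(1 2 3; 0 0 0)² = 3/35, sgn -1
Racah Σ t=0..0: t=0:+1/8 = 1/8
⇒ 3j(1 2 3; 1 0 -1)² = 2/35, sgn +1
4πI² = N·(3j₀)²·(3jₘ)² = 18/35
I = -1·√(0.514286/4π) = -0.20230066
No selection rule forces the value: the integral is nonzero (none).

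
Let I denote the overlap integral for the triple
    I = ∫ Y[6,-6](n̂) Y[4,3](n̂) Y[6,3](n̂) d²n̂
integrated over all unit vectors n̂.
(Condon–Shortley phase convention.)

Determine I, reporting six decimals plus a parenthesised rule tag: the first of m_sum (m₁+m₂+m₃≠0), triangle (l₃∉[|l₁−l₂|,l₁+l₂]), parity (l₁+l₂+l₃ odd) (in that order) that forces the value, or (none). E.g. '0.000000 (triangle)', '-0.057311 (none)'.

-0.119136 (none)

m-sum 0 ✓  L=16 even ✓  2≤6≤10 ✓
Π(2lᵢ+1) = 13×9×13 = 1521
triangle coeff Δ(6,4,6) = 1/15315300
Σ_t [0,4]: t=0:+1/829440 t=1:−1/25920 t=2:+1/9216 t=3:−1/25920 t=4:+1/829440 = 7/207360
(3j)²=28/2431 [(6 4 6; 0 0 0)], sign=+1
Σ_t [4,4]: t=4:+1/5806080 = 1/5806080
(3j)²=9/884 [(6 4 6; -6 3 3)], sign=-1
⇒ 4πI² = 567/3179
I = (-1)√(567/3179/(4π)) = -0.11913554
No selection rule forces the value: the integral is nonzero (none).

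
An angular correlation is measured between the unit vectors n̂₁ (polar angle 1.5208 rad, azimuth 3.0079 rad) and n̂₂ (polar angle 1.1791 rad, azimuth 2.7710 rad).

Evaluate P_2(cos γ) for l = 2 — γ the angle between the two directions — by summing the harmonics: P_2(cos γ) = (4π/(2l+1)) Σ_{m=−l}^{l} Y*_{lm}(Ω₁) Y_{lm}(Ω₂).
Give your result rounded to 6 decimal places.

0.759695

Summing Y*_{l m}(θ₁,φ₁)·Y_{l m}(θ₂,φ₂) over m ∈ [−2, 2]; prefactor 4π/(2·2+1) = 2.513274:
  term(m=-2) = 0.11314 + 0.05801j   from Y*(Ω₁)=0.37162 - 0.10180j, Y(Ω₂)=0.24342 + 0.22279j
  term(m=-1) = 0.01022 + 0.00247j   from Y*(Ω₁)=-0.03822 + 0.00514j, Y(Ω₂)=-0.25408 - 0.09872j
  term(m=+0) = 0.05556 + 0.00000j   from Y*(Ω₁)=-0.31303 + 0.00000j, Y(Ω₂)=-0.17750 + 0.00000j
  term(m=+1) = 0.01022 - 0.00247j   from Y*(Ω₁)=0.03822 + 0.00514j, Y(Ω₂)=0.25408 - 0.09872j
  term(m=+2) = 0.11314 - 0.05801j   from Y*(Ω₁)=0.37162 + 0.10180j, Y(Ω₂)=0.24342 - 0.22279j
Accumulated sum 0.30227 + 0.00000j; after 4π/(2l+1) scaling, 0.75969 + 0.00000j ⇒ P_2 = 0.759695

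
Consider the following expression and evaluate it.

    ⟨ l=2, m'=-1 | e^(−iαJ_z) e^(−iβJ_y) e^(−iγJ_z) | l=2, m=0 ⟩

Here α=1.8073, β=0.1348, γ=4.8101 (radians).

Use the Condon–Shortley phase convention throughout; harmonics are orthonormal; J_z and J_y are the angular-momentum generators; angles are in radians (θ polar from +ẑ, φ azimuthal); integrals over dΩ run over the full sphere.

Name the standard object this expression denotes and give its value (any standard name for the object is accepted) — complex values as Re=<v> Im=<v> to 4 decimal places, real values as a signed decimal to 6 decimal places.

Wigner D-matrix element, Re=-0.0382 Im=0.1586

This is a Wigner D-matrix element — the rotation-matrix element ⟨l m'| R(α,β,γ) |l m⟩ in the angular-momentum basis.
First d^2_{-1,0}(β=0.1348), then the phase factors e^{-i(-1)α} and e^{-i(0)γ}:
Half-angle: c=0.997729, s=0.067349. N=√(1·6·2·2)=4.898979
Admissible k: 1..2 (factorial args all ≥0)
  k=1: (−1)^0·4.8990/(2)·0.9977^3·0.0673^1 = +0.163849
  k=2: (−1)^1·4.8990/(2)·0.9977^1·0.0673^3 = -0.000747
d^2_{-1,0}(0.1348) = +0.163849 -0.000747 = +0.163103
D = (-0.234305+0.972163i)·(+0.163103)·(+1.000000+0.000000i) = -0.038216+0.158563i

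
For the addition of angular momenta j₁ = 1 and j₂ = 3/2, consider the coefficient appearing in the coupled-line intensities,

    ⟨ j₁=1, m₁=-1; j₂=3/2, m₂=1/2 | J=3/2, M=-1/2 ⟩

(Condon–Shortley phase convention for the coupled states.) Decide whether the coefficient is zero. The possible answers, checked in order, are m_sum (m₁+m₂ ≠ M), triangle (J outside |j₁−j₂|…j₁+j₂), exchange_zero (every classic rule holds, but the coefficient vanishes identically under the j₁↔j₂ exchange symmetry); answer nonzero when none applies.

m-sum: m₁+m₂ = -1+1/2 = -1/2, M = -1/2  ✓
triangle: |j₁−j₂| = 1/2 ≤ J = 3/2 ≤ j₁+j₂ = 5/2  ✓
exchange: j₁≠j₂ or m₁≠m₂ — the exchange symmetry imposes no constraint here
value check: CG = −√(8/15) = -0.730297 ≠ 0

nonzero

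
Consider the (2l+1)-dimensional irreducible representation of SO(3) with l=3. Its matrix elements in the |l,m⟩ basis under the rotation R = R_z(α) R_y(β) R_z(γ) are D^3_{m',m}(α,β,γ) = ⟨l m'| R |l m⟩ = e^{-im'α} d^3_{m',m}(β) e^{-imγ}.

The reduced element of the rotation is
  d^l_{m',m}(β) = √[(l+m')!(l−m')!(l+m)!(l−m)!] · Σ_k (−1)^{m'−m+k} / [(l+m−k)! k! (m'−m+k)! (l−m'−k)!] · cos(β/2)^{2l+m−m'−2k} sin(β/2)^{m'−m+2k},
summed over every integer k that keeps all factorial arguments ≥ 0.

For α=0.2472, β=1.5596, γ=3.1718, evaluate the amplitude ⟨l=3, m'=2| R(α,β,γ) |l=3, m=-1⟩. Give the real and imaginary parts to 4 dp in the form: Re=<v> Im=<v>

First d^3_{2,-1}(β=1.5596), then the phase factors e^{-i(2)α} and e^{-i(-1)γ}:
With c≡cos(β/2)=0.711054 and s≡sin(β/2)=0.703137, N=[120·1·2·24]^{1/2}=75.894664
k: max(0,(-1)−(2))=0 … min(3+(-1),3−(2))=1
  k=0: (−1)^3·75.8947/(12)·0.7111^3·0.7031^3 = -0.790421
  k=1: (−1)^4·75.8947/(24)·0.7111^1·0.7031^5 = +0.386459
d^3_{2,-1}(1.5596) = -0.790421 +0.386459 = -0.403962
Phases: e^{-i·(2)·0.2472}=+0.880254-0.474504i, e^{-i·(-1)·3.1718}=-0.999544-0.030203i ⇒ D=+0.361216-0.180854i

Re=0.3612 Im=-0.1809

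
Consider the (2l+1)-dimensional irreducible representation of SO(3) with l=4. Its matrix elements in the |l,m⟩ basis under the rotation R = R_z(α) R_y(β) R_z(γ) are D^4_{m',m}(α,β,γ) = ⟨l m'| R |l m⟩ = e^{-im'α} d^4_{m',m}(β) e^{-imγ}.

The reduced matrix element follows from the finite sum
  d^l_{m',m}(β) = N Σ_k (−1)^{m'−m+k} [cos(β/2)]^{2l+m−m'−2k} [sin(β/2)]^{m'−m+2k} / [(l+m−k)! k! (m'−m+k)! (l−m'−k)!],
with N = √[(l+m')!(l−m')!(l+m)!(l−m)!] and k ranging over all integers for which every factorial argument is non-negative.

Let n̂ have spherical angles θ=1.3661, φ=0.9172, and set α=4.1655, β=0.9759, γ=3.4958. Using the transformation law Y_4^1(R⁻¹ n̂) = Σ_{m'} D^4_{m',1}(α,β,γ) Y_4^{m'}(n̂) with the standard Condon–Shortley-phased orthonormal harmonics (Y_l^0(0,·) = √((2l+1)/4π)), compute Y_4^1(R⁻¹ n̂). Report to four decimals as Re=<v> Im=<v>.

Need the full column D^4_{m',1} for m'=−4..4 at α=4.1655, β=0.9759, γ=3.4958.
cos(β/2)=0.883296, sin(β/2)=0.468816
d^4_{-4,1}: single k=5 term ⇒ +0.116795;  D = +0.096407+0.065931i
d^4_{-3,1}: k∈[4..5] ⇒ +0.389004 -0.065750 = +0.323253;  D = -0.294619+0.133013i
d^4_{-2,1}: k∈[3..5] ⇒ +0.783526 -0.331083 +0.018653 = +0.471096;  D = +0.057710-0.467548i
d^4_{-1,1}: k∈[2..5] ⇒ +1.043859 -0.882178 +0.124256 -0.002334 = +0.283605;  D = +0.222348+0.176048i
d^4_{0,1}: k∈[1..4] ⇒ +0.879550 -1.486636 +0.418791 -0.019663 = -0.207957;  D = +0.195048-0.072129i
d^4_{1,1}: k∈[0..3] ⇒ +0.370552 -1.565789 +0.882178 -0.082838 = -0.395897;  D = -0.075811+0.388571i
d^4_{2,1}: k∈[0..2] ⇒ -0.834415 +1.175289 -0.220722 = +0.120152;  D = +0.088763+0.080979i
d^4_{3,1}: k∈[0..1] ⇒ +0.828538 -0.389004 = +0.439534;  D = -0.421886+0.123298i
d^4_{4,1}: single k=0 term ⇒ -0.414603;  D = -0.107609+0.400395i
Y_4^{m'}(θ=1.3661,φ=0.9172) and Σ D·Y over m':
  (+0.0964+0.0659i)·(-0.3515+0.2046i)  (-0.2946+0.1330i)·(-0.2209-0.0908i)  (+0.0577-0.4675i)·(+0.0594+0.2201i)  (+0.2223+0.1760i)·(-0.1552+0.2026i)  (+0.1950-0.0721i)·(+0.1926+0.0000i)  (-0.0758+0.3886i)·(+0.1552+0.2026i)  (+0.0888+0.0810i)·(+0.0594-0.2201i)  (-0.4219+0.1233i)·(+0.2209-0.0908i)  (-0.1076+0.4004i)·(-0.3515-0.2046i)
Y_4^1(R⁻¹ n̂) = +0.073826-0.040259i

Re=0.0738 Im=-0.0403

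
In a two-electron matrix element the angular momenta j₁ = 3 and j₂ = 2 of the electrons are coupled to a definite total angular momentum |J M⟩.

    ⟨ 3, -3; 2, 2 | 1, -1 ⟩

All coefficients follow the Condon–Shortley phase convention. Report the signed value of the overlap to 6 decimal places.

triangle: 4!·2!·0!/7! = 48/5040
(j±m)!: 0!·6!·4!·0!·0!·2! = 34560
prefactor² = (2J+1)·Δ·N² = 6912/7
  k=4: +1/(4!·0!·2!·0!·0!·0!) = 1/48
Σ = 1/48  ⇒  CG² = 6912/7·(1/48)² = 3/7
CG = +√(3/7) = +0.654654

+√(3/7) = +0.654654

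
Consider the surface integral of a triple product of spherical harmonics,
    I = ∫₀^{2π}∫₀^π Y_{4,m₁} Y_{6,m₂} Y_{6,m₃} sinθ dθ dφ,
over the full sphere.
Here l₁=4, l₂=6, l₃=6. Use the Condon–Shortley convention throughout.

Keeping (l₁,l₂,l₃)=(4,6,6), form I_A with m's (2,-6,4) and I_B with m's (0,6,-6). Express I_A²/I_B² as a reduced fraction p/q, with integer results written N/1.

15/11

Shared (l₁,l₂,l₃)=(4,6,6): N and (l;000)² cancel in I_A²/I_B².
A: Δ = 4!·4!·8!/17! = 1/15315300; Racah Σ t=0..0: t=0:+1/3870720 = 1/3870720; ⇒ 3j(4 6 6; 2 -6 4)² = 135/6188, sgn +1
B: Δ = 4!·4!·8!/17! = 1/15315300; Racah Σ t=4..4: t=4:+1/23224320 = 1/23224320; ⇒ 3j(4 6 6; 0 6 -6)² = 99/6188, sgn +1
I_A²/I_B² = (135/6188)/(99/6188) = 15/11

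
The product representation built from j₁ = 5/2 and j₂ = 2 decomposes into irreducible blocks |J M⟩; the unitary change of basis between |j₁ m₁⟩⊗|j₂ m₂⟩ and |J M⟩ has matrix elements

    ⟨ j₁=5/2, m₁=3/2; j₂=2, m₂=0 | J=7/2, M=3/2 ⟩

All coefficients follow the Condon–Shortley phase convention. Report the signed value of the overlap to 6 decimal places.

+0.534522  (= +√(2/7))

√[8·1!4!3!/9! · 4!1!2!2!5!2!] = √(512/7)
  +(−1)^0/∏(0,1,1,2,3,1)! = 1/12  (running 1/12)
  +(−1)^1/∏(1,0,0,1,4,2)! = -1/48  (running 1/16)
⟨..|..⟩ = √(512/7)·(1/16) = +0.534522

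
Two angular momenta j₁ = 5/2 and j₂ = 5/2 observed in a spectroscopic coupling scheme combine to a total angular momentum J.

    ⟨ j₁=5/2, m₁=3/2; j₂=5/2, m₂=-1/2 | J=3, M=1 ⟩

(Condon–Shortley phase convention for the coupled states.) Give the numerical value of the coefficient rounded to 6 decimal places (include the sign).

+√(1/30) ≈ +0.182574

j₁+j₂−J=2  J+j₁−j₂=3  J−j₁+j₂=3  j₁+j₂+J+1=9
(j₁±m₁, j₂±m₂, J±M) = (4,1,2,3,4,2)
P² = 96/5
sum k=0..1:
  [0] +1/8 = 1/8
  [1] −1/12 = -1/12
S = 1/24
C² = P²·S² = 1/30 ; C = +0.182574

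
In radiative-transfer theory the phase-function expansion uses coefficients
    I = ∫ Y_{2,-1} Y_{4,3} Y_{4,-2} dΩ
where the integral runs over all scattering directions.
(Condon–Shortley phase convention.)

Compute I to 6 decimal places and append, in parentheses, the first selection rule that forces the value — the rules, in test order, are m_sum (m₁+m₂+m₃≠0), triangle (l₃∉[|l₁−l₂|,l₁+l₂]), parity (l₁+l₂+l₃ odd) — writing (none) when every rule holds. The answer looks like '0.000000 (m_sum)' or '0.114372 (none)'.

Checks pass: Σm=0; 10 even; l₃=4∈[2,6].
(2·2+1)(2·4+1)(2·4+1) = 405
Δ: 2! 2! 6! / 11! → 1/13860
sum: t=0:+1/192 t=1:−1/36 t=2:+1/192 = -5/288
3j²(2 4 4; 0 0 0) = Δ·Π!·Σ² = 20/693  (sign -1)
sum: t=1:−1/1440 t=2:+1/240 = 1/288
3j²(2 4 4; -1 3 -2) = Δ·Π!·Σ² = 5/132  (sign +1)
combine: 4πI² = 405·20/693·5/132 = 375/847
take √, sign -1: I = -0.18770204
No selection rule forces the value: the integral is nonzero (none).

-0.187702 (none)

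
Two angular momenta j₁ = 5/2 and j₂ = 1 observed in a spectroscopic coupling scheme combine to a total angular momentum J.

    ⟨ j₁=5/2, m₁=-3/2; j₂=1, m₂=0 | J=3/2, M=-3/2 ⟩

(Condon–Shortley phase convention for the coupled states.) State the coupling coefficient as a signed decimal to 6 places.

−√(4/15) ≈ -0.516398

√[4·2!3!0!/6! · 1!4!1!1!0!3!] = √(48/5)
  +(−1)^1/∏(1,1,3,0,0,0)! = -1/6  (running -1/6)
⟨..|..⟩ = √(48/5)·(-1/6) = -0.516398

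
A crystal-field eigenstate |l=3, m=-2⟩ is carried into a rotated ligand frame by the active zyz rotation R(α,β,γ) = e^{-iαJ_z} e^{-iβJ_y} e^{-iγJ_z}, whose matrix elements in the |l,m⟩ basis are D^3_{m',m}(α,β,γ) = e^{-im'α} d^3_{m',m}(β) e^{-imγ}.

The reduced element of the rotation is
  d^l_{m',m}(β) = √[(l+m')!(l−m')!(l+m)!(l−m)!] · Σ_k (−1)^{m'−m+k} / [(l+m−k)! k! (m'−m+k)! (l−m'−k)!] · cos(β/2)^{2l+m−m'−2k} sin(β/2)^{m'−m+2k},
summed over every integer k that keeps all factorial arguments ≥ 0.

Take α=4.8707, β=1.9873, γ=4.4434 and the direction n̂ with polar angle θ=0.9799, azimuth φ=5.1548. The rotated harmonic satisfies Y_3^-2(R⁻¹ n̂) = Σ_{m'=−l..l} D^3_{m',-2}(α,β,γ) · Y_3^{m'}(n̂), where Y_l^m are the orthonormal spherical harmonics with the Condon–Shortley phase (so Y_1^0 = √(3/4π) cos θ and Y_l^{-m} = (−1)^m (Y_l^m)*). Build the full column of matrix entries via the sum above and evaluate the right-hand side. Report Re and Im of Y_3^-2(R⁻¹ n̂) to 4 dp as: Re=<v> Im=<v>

Need the full column D^3_{m',-2} for m'=−3..3 at α=4.8707, β=1.9873, γ=4.4434.
cos(β/2)=0.545635, sin(β/2)=0.838023
d^3_{-3,-2}: single k=1 term ⇒ +0.099275;  D = -0.006255-0.099078i
d^3_{-2,-2}: k∈[0..1] ⇒ +0.026388 -0.311236 = -0.284848;  D = -0.277898+0.062539i
d^3_{-1,-2}: k∈[0..1] ⇒ -0.128164 +0.604650 = +0.476486;  D = +0.176591+0.442554i
d^3_{0,-2}: k∈[0..1] ⇒ +0.340942 -0.804245 = -0.463303;  D = +0.397860-0.237397i
d^3_{1,-2}: k∈[0..1] ⇒ -0.604650 +0.713152 = +0.108502;  D = -0.069590-0.083246i
d^3_{2,-2}: k∈[0..1] ⇒ +0.734172 -0.346367 = +0.387806;  D = +0.254602-0.292525i
d^3_{3,-2}: single k=0 term ⇒ -0.552405;  D = -0.468647-0.292440i
Y_3^{m'}(θ=0.9799,φ=5.1548) and Σ D·Y over m':
  (-0.0063-0.0991i)·(-0.2319-0.0576i)  (-0.2779+0.0625i)·(-0.2487+0.3038i)  (+0.1766+0.4426i)·(+0.0634+0.1338i)  (+0.3979-0.2374i)·(-0.3011+0.0000i)  (-0.0696-0.0832i)·(-0.0634+0.1338i)  (+0.2546-0.2925i)·(-0.2487-0.3038i)  (-0.4686-0.2924i)·(+0.2319-0.0576i)
Y_3^-2(R⁻¹ n̂) = -0.384138-0.002929i

Re=-0.3841 Im=-0.0029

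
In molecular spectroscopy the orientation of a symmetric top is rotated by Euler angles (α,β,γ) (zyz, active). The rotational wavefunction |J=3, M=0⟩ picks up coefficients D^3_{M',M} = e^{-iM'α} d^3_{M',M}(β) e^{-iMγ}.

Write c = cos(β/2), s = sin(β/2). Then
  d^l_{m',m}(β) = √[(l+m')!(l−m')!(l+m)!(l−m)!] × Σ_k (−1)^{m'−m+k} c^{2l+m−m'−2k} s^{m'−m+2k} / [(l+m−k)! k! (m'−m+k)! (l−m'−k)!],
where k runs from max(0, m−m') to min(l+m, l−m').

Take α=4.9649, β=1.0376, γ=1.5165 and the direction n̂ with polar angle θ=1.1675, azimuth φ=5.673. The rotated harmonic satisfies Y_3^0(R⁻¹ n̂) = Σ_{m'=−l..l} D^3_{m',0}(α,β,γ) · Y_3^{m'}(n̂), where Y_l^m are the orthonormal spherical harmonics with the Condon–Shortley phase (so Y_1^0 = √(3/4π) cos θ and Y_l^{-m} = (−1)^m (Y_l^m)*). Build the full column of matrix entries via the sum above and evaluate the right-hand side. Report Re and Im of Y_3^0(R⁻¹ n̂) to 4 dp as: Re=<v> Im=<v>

Re=0.0626 Im=0.0000

Need the full column D^3_{m',0} for m'=−3..3 at α=4.9649, β=1.0376, γ=1.5165.
cos(β/2)=0.868415, sin(β/2)=0.495838
d^3_{-3,0}: single k=3 term ⇒ +0.357040;  D = -0.245333+0.259402i
d^3_{-2,0}: k∈[2..3] ⇒ +0.765861 -0.249675 = +0.516185;  D = -0.451747-0.249744i
d^3_{-1,0}: k∈[1..3] ⇒ +0.848334 -0.829686 +0.090161 = +0.108809;  D = +0.027184-0.105358i
d^3_{0,0}: k∈[0..3] ⇒ +0.428907 -1.258438 +0.410258 -0.014861 = -0.434133;  D = -0.434133+0.000000i
d^3_{1,0}: k∈[0..2] ⇒ -0.848334 +0.829686 -0.090161 = -0.108809;  D = -0.027184-0.105358i
d^3_{2,0}: k∈[0..1] ⇒ +0.765861 -0.249675 = +0.516185;  D = -0.451747+0.249744i
d^3_{3,0}: single k=0 term ⇒ -0.357040;  D = +0.245333+0.259402i
Y_3^{m'}(θ=1.1675,φ=5.673) and Σ D·Y over m':
  (-0.2453+0.2594i)·(-0.0834+0.3138i)  (-0.4517-0.2497i)·(+0.1165+0.3187i)  (+0.0272-0.1054i)·(-0.0560-0.0392i)  (-0.4341+0.0000i)·(-0.3266+0.0000i)  (-0.0272-0.1054i)·(+0.0560-0.0392i)  (-0.4517+0.2497i)·(+0.1165-0.3187i)  (+0.2453+0.2594i)·(+0.0834+0.3138i)
Y_3^0(R⁻¹ n̂) = +0.062557+0.000000i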